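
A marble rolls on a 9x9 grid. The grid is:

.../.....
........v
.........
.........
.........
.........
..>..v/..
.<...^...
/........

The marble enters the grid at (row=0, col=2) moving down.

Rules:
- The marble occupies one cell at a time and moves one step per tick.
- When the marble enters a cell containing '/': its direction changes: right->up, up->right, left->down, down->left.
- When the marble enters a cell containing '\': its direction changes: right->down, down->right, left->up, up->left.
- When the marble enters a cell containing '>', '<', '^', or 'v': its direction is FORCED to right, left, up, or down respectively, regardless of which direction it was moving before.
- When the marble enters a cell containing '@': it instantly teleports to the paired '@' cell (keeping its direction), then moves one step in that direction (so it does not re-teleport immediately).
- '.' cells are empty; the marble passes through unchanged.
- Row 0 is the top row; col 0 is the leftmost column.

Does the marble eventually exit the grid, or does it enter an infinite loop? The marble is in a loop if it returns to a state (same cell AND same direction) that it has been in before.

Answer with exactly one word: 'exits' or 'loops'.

Step 1: enter (0,2), '.' pass, move down to (1,2)
Step 2: enter (1,2), '.' pass, move down to (2,2)
Step 3: enter (2,2), '.' pass, move down to (3,2)
Step 4: enter (3,2), '.' pass, move down to (4,2)
Step 5: enter (4,2), '.' pass, move down to (5,2)
Step 6: enter (5,2), '.' pass, move down to (6,2)
Step 7: enter (6,2), '>' forces down->right, move right to (6,3)
Step 8: enter (6,3), '.' pass, move right to (6,4)
Step 9: enter (6,4), '.' pass, move right to (6,5)
Step 10: enter (6,5), 'v' forces right->down, move down to (7,5)
Step 11: enter (7,5), '^' forces down->up, move up to (6,5)
Step 12: enter (6,5), 'v' forces up->down, move down to (7,5)
Step 13: at (7,5) dir=down — LOOP DETECTED (seen before)

Answer: loops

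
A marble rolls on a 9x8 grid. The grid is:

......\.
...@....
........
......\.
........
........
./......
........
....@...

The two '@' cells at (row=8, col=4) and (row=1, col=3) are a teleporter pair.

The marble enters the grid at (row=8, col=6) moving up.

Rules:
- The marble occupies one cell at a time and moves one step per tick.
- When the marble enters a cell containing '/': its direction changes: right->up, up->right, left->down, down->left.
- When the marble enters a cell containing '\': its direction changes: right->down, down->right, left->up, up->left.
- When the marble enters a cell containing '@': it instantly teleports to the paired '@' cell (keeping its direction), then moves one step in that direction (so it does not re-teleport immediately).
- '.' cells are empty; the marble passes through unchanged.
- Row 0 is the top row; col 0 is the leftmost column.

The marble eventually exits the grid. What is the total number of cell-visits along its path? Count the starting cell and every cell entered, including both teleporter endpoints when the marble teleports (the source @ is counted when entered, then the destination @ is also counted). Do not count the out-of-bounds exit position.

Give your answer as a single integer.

Answer: 12

Derivation:
Step 1: enter (8,6), '.' pass, move up to (7,6)
Step 2: enter (7,6), '.' pass, move up to (6,6)
Step 3: enter (6,6), '.' pass, move up to (5,6)
Step 4: enter (5,6), '.' pass, move up to (4,6)
Step 5: enter (4,6), '.' pass, move up to (3,6)
Step 6: enter (3,6), '\' deflects up->left, move left to (3,5)
Step 7: enter (3,5), '.' pass, move left to (3,4)
Step 8: enter (3,4), '.' pass, move left to (3,3)
Step 9: enter (3,3), '.' pass, move left to (3,2)
Step 10: enter (3,2), '.' pass, move left to (3,1)
Step 11: enter (3,1), '.' pass, move left to (3,0)
Step 12: enter (3,0), '.' pass, move left to (3,-1)
Step 13: at (3,-1) — EXIT via left edge, pos 3
Path length (cell visits): 12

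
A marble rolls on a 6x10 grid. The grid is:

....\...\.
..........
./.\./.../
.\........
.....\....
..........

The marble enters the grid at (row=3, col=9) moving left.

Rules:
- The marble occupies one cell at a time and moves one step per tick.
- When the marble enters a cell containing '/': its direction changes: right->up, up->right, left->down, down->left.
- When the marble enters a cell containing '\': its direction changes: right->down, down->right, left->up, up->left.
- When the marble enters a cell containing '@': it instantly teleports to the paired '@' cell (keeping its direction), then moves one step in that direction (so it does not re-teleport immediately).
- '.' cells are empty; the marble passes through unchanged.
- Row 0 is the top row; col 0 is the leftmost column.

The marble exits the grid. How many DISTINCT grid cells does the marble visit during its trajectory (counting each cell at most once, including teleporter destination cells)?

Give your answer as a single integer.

Answer: 14

Derivation:
Step 1: enter (3,9), '.' pass, move left to (3,8)
Step 2: enter (3,8), '.' pass, move left to (3,7)
Step 3: enter (3,7), '.' pass, move left to (3,6)
Step 4: enter (3,6), '.' pass, move left to (3,5)
Step 5: enter (3,5), '.' pass, move left to (3,4)
Step 6: enter (3,4), '.' pass, move left to (3,3)
Step 7: enter (3,3), '.' pass, move left to (3,2)
Step 8: enter (3,2), '.' pass, move left to (3,1)
Step 9: enter (3,1), '\' deflects left->up, move up to (2,1)
Step 10: enter (2,1), '/' deflects up->right, move right to (2,2)
Step 11: enter (2,2), '.' pass, move right to (2,3)
Step 12: enter (2,3), '\' deflects right->down, move down to (3,3)
Step 13: enter (3,3), '.' pass, move down to (4,3)
Step 14: enter (4,3), '.' pass, move down to (5,3)
Step 15: enter (5,3), '.' pass, move down to (6,3)
Step 16: at (6,3) — EXIT via bottom edge, pos 3
Distinct cells visited: 14 (path length 15)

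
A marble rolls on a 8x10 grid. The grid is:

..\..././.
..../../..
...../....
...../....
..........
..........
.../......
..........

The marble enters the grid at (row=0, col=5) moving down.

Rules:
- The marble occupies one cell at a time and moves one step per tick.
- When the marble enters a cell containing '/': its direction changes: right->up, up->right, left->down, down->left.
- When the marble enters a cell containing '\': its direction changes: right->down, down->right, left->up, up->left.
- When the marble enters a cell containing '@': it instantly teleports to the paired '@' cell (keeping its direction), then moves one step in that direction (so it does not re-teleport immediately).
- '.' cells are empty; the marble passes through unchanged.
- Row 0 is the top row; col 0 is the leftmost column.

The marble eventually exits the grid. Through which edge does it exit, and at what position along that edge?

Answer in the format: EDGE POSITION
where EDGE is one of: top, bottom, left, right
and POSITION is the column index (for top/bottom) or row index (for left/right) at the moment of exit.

Answer: left 2

Derivation:
Step 1: enter (0,5), '.' pass, move down to (1,5)
Step 2: enter (1,5), '.' pass, move down to (2,5)
Step 3: enter (2,5), '/' deflects down->left, move left to (2,4)
Step 4: enter (2,4), '.' pass, move left to (2,3)
Step 5: enter (2,3), '.' pass, move left to (2,2)
Step 6: enter (2,2), '.' pass, move left to (2,1)
Step 7: enter (2,1), '.' pass, move left to (2,0)
Step 8: enter (2,0), '.' pass, move left to (2,-1)
Step 9: at (2,-1) — EXIT via left edge, pos 2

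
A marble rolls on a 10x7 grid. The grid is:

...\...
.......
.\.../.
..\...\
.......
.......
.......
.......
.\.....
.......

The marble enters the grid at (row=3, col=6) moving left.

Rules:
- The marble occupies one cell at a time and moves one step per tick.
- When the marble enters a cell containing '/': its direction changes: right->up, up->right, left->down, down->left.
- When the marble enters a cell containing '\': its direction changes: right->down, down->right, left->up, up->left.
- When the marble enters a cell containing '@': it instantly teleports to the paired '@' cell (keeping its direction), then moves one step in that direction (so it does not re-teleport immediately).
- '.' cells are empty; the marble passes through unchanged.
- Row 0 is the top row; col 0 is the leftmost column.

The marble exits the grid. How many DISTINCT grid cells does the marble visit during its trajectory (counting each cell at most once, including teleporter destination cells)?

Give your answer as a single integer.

Step 1: enter (3,6), '\' deflects left->up, move up to (2,6)
Step 2: enter (2,6), '.' pass, move up to (1,6)
Step 3: enter (1,6), '.' pass, move up to (0,6)
Step 4: enter (0,6), '.' pass, move up to (-1,6)
Step 5: at (-1,6) — EXIT via top edge, pos 6
Distinct cells visited: 4 (path length 4)

Answer: 4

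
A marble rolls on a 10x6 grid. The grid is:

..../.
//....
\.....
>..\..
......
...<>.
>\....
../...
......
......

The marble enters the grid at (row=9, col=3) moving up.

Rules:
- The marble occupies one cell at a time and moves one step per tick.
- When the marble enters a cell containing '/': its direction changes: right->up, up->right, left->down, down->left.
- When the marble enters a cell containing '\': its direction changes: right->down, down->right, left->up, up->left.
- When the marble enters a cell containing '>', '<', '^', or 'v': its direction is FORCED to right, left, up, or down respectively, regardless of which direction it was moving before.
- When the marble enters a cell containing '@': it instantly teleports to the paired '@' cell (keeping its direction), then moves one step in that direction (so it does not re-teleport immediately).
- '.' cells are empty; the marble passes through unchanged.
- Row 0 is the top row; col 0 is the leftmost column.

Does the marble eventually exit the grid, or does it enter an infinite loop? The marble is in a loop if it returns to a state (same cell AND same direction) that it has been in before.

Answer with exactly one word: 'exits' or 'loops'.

Step 1: enter (9,3), '.' pass, move up to (8,3)
Step 2: enter (8,3), '.' pass, move up to (7,3)
Step 3: enter (7,3), '.' pass, move up to (6,3)
Step 4: enter (6,3), '.' pass, move up to (5,3)
Step 5: enter (5,3), '<' forces up->left, move left to (5,2)
Step 6: enter (5,2), '.' pass, move left to (5,1)
Step 7: enter (5,1), '.' pass, move left to (5,0)
Step 8: enter (5,0), '.' pass, move left to (5,-1)
Step 9: at (5,-1) — EXIT via left edge, pos 5

Answer: exits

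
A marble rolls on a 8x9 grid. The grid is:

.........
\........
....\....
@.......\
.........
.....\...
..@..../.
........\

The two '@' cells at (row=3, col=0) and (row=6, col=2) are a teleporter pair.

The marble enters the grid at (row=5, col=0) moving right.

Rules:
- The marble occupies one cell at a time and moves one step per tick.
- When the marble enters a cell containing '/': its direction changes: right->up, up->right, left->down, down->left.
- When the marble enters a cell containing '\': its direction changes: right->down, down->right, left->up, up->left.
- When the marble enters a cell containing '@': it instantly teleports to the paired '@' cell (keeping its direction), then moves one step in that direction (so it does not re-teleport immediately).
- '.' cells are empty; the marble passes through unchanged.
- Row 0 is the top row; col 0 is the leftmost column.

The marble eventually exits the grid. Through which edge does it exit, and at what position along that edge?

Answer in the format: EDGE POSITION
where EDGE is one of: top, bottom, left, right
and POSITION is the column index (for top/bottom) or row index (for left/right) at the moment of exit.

Answer: bottom 5

Derivation:
Step 1: enter (5,0), '.' pass, move right to (5,1)
Step 2: enter (5,1), '.' pass, move right to (5,2)
Step 3: enter (5,2), '.' pass, move right to (5,3)
Step 4: enter (5,3), '.' pass, move right to (5,4)
Step 5: enter (5,4), '.' pass, move right to (5,5)
Step 6: enter (5,5), '\' deflects right->down, move down to (6,5)
Step 7: enter (6,5), '.' pass, move down to (7,5)
Step 8: enter (7,5), '.' pass, move down to (8,5)
Step 9: at (8,5) — EXIT via bottom edge, pos 5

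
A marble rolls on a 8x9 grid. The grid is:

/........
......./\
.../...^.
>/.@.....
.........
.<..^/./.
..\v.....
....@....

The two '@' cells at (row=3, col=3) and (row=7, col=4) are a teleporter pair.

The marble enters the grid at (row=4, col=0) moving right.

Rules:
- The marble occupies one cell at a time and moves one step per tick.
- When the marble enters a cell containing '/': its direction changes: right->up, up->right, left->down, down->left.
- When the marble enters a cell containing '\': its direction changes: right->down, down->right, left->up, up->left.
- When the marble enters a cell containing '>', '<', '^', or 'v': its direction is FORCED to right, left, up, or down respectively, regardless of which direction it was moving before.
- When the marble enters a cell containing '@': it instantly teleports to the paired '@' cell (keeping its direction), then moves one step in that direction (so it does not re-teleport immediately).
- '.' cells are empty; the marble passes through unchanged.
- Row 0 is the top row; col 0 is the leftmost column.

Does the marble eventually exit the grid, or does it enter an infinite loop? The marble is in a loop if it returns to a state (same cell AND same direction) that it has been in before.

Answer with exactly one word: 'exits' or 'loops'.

Answer: exits

Derivation:
Step 1: enter (4,0), '.' pass, move right to (4,1)
Step 2: enter (4,1), '.' pass, move right to (4,2)
Step 3: enter (4,2), '.' pass, move right to (4,3)
Step 4: enter (4,3), '.' pass, move right to (4,4)
Step 5: enter (4,4), '.' pass, move right to (4,5)
Step 6: enter (4,5), '.' pass, move right to (4,6)
Step 7: enter (4,6), '.' pass, move right to (4,7)
Step 8: enter (4,7), '.' pass, move right to (4,8)
Step 9: enter (4,8), '.' pass, move right to (4,9)
Step 10: at (4,9) — EXIT via right edge, pos 4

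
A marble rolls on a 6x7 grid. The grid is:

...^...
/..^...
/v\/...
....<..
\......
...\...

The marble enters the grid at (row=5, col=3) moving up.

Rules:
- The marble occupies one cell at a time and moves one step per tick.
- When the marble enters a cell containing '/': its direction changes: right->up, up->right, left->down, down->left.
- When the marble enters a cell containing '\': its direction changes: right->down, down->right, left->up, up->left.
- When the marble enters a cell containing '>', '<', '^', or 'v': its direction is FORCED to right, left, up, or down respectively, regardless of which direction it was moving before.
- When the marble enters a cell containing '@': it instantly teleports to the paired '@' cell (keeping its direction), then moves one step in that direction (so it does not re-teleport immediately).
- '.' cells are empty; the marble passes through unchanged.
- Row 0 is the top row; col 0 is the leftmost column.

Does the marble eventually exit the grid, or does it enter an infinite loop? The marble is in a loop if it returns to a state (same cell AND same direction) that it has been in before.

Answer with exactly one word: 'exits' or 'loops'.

Answer: exits

Derivation:
Step 1: enter (5,3), '\' deflects up->left, move left to (5,2)
Step 2: enter (5,2), '.' pass, move left to (5,1)
Step 3: enter (5,1), '.' pass, move left to (5,0)
Step 4: enter (5,0), '.' pass, move left to (5,-1)
Step 5: at (5,-1) — EXIT via left edge, pos 5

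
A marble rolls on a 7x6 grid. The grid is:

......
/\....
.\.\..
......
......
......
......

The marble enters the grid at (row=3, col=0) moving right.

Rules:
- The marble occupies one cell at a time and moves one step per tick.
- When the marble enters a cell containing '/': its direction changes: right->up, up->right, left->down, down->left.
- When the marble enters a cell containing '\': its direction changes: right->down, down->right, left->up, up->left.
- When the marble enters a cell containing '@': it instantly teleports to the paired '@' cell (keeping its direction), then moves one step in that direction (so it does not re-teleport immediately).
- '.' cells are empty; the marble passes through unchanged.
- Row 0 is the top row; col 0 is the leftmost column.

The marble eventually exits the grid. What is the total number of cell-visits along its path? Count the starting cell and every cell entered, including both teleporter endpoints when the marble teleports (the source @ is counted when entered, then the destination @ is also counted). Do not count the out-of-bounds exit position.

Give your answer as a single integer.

Step 1: enter (3,0), '.' pass, move right to (3,1)
Step 2: enter (3,1), '.' pass, move right to (3,2)
Step 3: enter (3,2), '.' pass, move right to (3,3)
Step 4: enter (3,3), '.' pass, move right to (3,4)
Step 5: enter (3,4), '.' pass, move right to (3,5)
Step 6: enter (3,5), '.' pass, move right to (3,6)
Step 7: at (3,6) — EXIT via right edge, pos 3
Path length (cell visits): 6

Answer: 6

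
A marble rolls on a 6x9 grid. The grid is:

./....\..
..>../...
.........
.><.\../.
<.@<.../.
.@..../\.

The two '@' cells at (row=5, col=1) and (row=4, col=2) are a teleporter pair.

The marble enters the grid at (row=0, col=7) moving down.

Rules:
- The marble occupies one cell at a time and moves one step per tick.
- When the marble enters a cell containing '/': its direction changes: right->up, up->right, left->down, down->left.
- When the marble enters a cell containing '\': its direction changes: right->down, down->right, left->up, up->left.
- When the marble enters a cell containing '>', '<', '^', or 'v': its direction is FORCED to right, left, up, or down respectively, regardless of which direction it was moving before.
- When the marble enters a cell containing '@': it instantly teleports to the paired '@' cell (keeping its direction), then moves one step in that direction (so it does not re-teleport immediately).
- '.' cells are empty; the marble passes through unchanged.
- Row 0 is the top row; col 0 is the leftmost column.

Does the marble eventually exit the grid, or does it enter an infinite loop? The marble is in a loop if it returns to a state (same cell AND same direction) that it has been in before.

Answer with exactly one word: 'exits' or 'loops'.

Step 1: enter (0,7), '.' pass, move down to (1,7)
Step 2: enter (1,7), '.' pass, move down to (2,7)
Step 3: enter (2,7), '.' pass, move down to (3,7)
Step 4: enter (3,7), '/' deflects down->left, move left to (3,6)
Step 5: enter (3,6), '.' pass, move left to (3,5)
Step 6: enter (3,5), '.' pass, move left to (3,4)
Step 7: enter (3,4), '\' deflects left->up, move up to (2,4)
Step 8: enter (2,4), '.' pass, move up to (1,4)
Step 9: enter (1,4), '.' pass, move up to (0,4)
Step 10: enter (0,4), '.' pass, move up to (-1,4)
Step 11: at (-1,4) — EXIT via top edge, pos 4

Answer: exits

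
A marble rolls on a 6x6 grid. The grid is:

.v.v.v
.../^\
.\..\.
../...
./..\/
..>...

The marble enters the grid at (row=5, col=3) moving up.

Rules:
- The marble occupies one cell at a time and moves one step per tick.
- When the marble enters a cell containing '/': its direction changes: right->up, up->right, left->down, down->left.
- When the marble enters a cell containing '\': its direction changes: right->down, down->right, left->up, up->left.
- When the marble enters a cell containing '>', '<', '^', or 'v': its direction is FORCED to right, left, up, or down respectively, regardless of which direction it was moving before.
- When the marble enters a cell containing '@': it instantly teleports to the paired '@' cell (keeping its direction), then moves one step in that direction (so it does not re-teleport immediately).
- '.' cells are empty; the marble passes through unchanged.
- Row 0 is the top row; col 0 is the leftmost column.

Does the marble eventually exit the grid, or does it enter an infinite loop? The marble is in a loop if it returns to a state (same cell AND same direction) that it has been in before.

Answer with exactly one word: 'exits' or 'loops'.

Step 1: enter (5,3), '.' pass, move up to (4,3)
Step 2: enter (4,3), '.' pass, move up to (3,3)
Step 3: enter (3,3), '.' pass, move up to (2,3)
Step 4: enter (2,3), '.' pass, move up to (1,3)
Step 5: enter (1,3), '/' deflects up->right, move right to (1,4)
Step 6: enter (1,4), '^' forces right->up, move up to (0,4)
Step 7: enter (0,4), '.' pass, move up to (-1,4)
Step 8: at (-1,4) — EXIT via top edge, pos 4

Answer: exits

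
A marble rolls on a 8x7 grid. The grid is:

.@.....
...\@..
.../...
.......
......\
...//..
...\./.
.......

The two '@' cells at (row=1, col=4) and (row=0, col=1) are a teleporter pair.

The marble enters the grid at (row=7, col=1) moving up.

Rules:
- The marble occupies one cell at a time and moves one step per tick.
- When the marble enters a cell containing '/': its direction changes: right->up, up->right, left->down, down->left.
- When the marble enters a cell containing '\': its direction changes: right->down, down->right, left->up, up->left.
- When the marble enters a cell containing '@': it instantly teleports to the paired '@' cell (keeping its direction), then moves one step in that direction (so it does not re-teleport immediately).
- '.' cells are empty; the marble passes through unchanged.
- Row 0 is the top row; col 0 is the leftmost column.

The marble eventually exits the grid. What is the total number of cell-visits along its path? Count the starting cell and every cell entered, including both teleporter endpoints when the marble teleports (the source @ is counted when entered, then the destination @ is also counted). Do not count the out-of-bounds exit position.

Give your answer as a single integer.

Step 1: enter (7,1), '.' pass, move up to (6,1)
Step 2: enter (6,1), '.' pass, move up to (5,1)
Step 3: enter (5,1), '.' pass, move up to (4,1)
Step 4: enter (4,1), '.' pass, move up to (3,1)
Step 5: enter (3,1), '.' pass, move up to (2,1)
Step 6: enter (2,1), '.' pass, move up to (1,1)
Step 7: enter (1,1), '.' pass, move up to (0,1)
Step 8: enter (0,1), '@' teleport (0,1)->(1,4), also enter (1,4), move up to (0,4)
Step 9: enter (0,4), '.' pass, move up to (-1,4)
Step 10: at (-1,4) — EXIT via top edge, pos 4
Path length (cell visits): 10

Answer: 10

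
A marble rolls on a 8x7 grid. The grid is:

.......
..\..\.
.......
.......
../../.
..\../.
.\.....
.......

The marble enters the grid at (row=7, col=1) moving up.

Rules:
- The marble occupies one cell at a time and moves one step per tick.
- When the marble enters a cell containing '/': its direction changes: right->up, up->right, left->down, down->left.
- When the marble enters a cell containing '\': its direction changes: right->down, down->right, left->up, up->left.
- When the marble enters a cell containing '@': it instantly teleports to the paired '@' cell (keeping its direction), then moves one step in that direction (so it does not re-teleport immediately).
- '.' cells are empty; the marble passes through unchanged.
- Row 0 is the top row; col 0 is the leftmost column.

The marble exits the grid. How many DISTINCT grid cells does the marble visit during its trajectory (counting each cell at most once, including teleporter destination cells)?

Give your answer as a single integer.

Answer: 3

Derivation:
Step 1: enter (7,1), '.' pass, move up to (6,1)
Step 2: enter (6,1), '\' deflects up->left, move left to (6,0)
Step 3: enter (6,0), '.' pass, move left to (6,-1)
Step 4: at (6,-1) — EXIT via left edge, pos 6
Distinct cells visited: 3 (path length 3)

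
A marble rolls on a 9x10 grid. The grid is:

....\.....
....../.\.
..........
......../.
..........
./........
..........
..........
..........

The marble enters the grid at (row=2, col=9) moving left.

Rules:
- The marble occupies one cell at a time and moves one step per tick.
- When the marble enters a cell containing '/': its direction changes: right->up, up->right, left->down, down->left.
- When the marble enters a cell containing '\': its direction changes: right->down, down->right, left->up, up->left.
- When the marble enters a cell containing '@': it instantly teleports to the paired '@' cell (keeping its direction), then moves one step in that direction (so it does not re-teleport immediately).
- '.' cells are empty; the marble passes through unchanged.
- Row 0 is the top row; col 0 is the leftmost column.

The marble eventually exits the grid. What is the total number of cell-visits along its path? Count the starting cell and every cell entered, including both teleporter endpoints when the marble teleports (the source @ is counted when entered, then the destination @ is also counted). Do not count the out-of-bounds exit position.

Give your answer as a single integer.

Answer: 10

Derivation:
Step 1: enter (2,9), '.' pass, move left to (2,8)
Step 2: enter (2,8), '.' pass, move left to (2,7)
Step 3: enter (2,7), '.' pass, move left to (2,6)
Step 4: enter (2,6), '.' pass, move left to (2,5)
Step 5: enter (2,5), '.' pass, move left to (2,4)
Step 6: enter (2,4), '.' pass, move left to (2,3)
Step 7: enter (2,3), '.' pass, move left to (2,2)
Step 8: enter (2,2), '.' pass, move left to (2,1)
Step 9: enter (2,1), '.' pass, move left to (2,0)
Step 10: enter (2,0), '.' pass, move left to (2,-1)
Step 11: at (2,-1) — EXIT via left edge, pos 2
Path length (cell visits): 10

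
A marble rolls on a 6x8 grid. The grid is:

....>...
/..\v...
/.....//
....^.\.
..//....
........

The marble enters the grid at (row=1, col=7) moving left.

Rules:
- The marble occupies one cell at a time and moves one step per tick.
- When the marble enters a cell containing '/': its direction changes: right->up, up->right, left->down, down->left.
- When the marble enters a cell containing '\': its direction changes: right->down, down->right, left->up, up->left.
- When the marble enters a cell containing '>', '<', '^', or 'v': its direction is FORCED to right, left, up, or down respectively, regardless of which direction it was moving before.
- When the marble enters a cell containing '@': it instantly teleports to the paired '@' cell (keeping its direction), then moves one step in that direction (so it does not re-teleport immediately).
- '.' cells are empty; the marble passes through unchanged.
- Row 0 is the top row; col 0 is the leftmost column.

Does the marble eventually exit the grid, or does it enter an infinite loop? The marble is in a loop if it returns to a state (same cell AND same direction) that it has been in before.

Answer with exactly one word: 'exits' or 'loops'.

Step 1: enter (1,7), '.' pass, move left to (1,6)
Step 2: enter (1,6), '.' pass, move left to (1,5)
Step 3: enter (1,5), '.' pass, move left to (1,4)
Step 4: enter (1,4), 'v' forces left->down, move down to (2,4)
Step 5: enter (2,4), '.' pass, move down to (3,4)
Step 6: enter (3,4), '^' forces down->up, move up to (2,4)
Step 7: enter (2,4), '.' pass, move up to (1,4)
Step 8: enter (1,4), 'v' forces up->down, move down to (2,4)
Step 9: at (2,4) dir=down — LOOP DETECTED (seen before)

Answer: loops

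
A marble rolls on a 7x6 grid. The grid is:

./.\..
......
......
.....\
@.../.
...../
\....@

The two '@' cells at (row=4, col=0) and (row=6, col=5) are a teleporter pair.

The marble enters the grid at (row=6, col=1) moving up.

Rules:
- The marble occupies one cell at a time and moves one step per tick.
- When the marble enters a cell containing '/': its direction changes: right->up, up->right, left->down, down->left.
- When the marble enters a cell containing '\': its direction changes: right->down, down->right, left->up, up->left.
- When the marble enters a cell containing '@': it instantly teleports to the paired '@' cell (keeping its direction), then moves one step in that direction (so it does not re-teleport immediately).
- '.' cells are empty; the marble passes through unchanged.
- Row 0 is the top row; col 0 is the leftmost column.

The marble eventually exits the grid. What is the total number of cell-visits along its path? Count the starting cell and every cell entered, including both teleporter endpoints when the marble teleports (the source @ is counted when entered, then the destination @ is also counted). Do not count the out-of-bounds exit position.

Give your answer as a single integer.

Answer: 15

Derivation:
Step 1: enter (6,1), '.' pass, move up to (5,1)
Step 2: enter (5,1), '.' pass, move up to (4,1)
Step 3: enter (4,1), '.' pass, move up to (3,1)
Step 4: enter (3,1), '.' pass, move up to (2,1)
Step 5: enter (2,1), '.' pass, move up to (1,1)
Step 6: enter (1,1), '.' pass, move up to (0,1)
Step 7: enter (0,1), '/' deflects up->right, move right to (0,2)
Step 8: enter (0,2), '.' pass, move right to (0,3)
Step 9: enter (0,3), '\' deflects right->down, move down to (1,3)
Step 10: enter (1,3), '.' pass, move down to (2,3)
Step 11: enter (2,3), '.' pass, move down to (3,3)
Step 12: enter (3,3), '.' pass, move down to (4,3)
Step 13: enter (4,3), '.' pass, move down to (5,3)
Step 14: enter (5,3), '.' pass, move down to (6,3)
Step 15: enter (6,3), '.' pass, move down to (7,3)
Step 16: at (7,3) — EXIT via bottom edge, pos 3
Path length (cell visits): 15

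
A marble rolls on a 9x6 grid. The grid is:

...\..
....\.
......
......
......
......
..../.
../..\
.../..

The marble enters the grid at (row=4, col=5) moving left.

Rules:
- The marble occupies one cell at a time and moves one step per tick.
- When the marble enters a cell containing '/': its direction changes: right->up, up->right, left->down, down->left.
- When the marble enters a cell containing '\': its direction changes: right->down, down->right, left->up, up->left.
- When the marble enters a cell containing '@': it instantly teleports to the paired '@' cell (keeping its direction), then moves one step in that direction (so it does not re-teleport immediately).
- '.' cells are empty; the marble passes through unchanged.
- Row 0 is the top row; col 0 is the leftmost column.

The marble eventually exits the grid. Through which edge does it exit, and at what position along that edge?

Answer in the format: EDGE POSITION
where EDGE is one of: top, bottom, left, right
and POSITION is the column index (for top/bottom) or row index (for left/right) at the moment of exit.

Answer: left 4

Derivation:
Step 1: enter (4,5), '.' pass, move left to (4,4)
Step 2: enter (4,4), '.' pass, move left to (4,3)
Step 3: enter (4,3), '.' pass, move left to (4,2)
Step 4: enter (4,2), '.' pass, move left to (4,1)
Step 5: enter (4,1), '.' pass, move left to (4,0)
Step 6: enter (4,0), '.' pass, move left to (4,-1)
Step 7: at (4,-1) — EXIT via left edge, pos 4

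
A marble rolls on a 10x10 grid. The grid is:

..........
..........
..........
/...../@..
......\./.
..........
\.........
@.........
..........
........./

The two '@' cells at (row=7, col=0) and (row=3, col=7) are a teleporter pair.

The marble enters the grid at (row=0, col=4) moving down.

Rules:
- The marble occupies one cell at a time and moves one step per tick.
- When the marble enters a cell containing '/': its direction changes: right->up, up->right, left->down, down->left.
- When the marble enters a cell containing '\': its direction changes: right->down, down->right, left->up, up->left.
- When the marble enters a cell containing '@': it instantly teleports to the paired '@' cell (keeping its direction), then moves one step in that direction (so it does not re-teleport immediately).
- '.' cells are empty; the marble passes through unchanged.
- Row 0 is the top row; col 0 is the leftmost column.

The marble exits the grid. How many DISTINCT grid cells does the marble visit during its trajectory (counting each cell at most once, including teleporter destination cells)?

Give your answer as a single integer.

Step 1: enter (0,4), '.' pass, move down to (1,4)
Step 2: enter (1,4), '.' pass, move down to (2,4)
Step 3: enter (2,4), '.' pass, move down to (3,4)
Step 4: enter (3,4), '.' pass, move down to (4,4)
Step 5: enter (4,4), '.' pass, move down to (5,4)
Step 6: enter (5,4), '.' pass, move down to (6,4)
Step 7: enter (6,4), '.' pass, move down to (7,4)
Step 8: enter (7,4), '.' pass, move down to (8,4)
Step 9: enter (8,4), '.' pass, move down to (9,4)
Step 10: enter (9,4), '.' pass, move down to (10,4)
Step 11: at (10,4) — EXIT via bottom edge, pos 4
Distinct cells visited: 10 (path length 10)

Answer: 10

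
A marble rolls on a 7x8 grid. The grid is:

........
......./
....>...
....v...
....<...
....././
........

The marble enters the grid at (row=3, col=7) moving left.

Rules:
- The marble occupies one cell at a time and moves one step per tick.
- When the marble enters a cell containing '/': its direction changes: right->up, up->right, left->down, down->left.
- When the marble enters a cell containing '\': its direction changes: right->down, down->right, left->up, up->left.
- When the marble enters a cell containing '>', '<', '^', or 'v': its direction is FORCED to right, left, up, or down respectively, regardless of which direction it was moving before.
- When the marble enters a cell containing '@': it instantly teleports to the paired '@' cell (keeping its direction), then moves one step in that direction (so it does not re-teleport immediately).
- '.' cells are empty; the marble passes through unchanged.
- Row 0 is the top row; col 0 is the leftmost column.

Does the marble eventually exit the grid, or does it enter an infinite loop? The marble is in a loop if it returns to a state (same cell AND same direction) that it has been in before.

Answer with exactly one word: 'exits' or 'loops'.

Step 1: enter (3,7), '.' pass, move left to (3,6)
Step 2: enter (3,6), '.' pass, move left to (3,5)
Step 3: enter (3,5), '.' pass, move left to (3,4)
Step 4: enter (3,4), 'v' forces left->down, move down to (4,4)
Step 5: enter (4,4), '<' forces down->left, move left to (4,3)
Step 6: enter (4,3), '.' pass, move left to (4,2)
Step 7: enter (4,2), '.' pass, move left to (4,1)
Step 8: enter (4,1), '.' pass, move left to (4,0)
Step 9: enter (4,0), '.' pass, move left to (4,-1)
Step 10: at (4,-1) — EXIT via left edge, pos 4

Answer: exits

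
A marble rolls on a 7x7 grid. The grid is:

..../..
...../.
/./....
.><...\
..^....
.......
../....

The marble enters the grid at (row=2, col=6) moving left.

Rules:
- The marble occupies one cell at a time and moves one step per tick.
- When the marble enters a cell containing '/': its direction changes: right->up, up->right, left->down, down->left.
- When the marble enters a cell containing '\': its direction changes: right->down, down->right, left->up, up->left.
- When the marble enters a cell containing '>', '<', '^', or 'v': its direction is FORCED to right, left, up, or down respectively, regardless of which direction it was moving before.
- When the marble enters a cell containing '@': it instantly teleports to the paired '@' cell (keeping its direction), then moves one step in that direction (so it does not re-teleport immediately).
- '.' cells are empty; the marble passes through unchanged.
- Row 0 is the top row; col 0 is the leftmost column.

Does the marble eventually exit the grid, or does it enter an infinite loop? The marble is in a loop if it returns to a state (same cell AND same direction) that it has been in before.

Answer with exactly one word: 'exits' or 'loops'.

Step 1: enter (2,6), '.' pass, move left to (2,5)
Step 2: enter (2,5), '.' pass, move left to (2,4)
Step 3: enter (2,4), '.' pass, move left to (2,3)
Step 4: enter (2,3), '.' pass, move left to (2,2)
Step 5: enter (2,2), '/' deflects left->down, move down to (3,2)
Step 6: enter (3,2), '<' forces down->left, move left to (3,1)
Step 7: enter (3,1), '>' forces left->right, move right to (3,2)
Step 8: enter (3,2), '<' forces right->left, move left to (3,1)
Step 9: at (3,1) dir=left — LOOP DETECTED (seen before)

Answer: loops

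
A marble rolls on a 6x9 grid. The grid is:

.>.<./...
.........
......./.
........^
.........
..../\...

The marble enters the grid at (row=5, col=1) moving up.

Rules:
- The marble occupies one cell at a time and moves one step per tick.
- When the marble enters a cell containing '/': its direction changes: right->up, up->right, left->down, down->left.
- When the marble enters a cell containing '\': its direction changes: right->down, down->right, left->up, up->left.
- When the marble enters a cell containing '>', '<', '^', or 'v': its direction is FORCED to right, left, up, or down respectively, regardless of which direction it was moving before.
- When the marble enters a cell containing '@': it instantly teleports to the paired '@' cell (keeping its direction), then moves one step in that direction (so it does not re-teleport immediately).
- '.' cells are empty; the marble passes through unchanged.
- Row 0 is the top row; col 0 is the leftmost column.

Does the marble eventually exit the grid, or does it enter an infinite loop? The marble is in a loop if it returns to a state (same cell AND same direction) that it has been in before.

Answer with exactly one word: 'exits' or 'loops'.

Answer: loops

Derivation:
Step 1: enter (5,1), '.' pass, move up to (4,1)
Step 2: enter (4,1), '.' pass, move up to (3,1)
Step 3: enter (3,1), '.' pass, move up to (2,1)
Step 4: enter (2,1), '.' pass, move up to (1,1)
Step 5: enter (1,1), '.' pass, move up to (0,1)
Step 6: enter (0,1), '>' forces up->right, move right to (0,2)
Step 7: enter (0,2), '.' pass, move right to (0,3)
Step 8: enter (0,3), '<' forces right->left, move left to (0,2)
Step 9: enter (0,2), '.' pass, move left to (0,1)
Step 10: enter (0,1), '>' forces left->right, move right to (0,2)
Step 11: at (0,2) dir=right — LOOP DETECTED (seen before)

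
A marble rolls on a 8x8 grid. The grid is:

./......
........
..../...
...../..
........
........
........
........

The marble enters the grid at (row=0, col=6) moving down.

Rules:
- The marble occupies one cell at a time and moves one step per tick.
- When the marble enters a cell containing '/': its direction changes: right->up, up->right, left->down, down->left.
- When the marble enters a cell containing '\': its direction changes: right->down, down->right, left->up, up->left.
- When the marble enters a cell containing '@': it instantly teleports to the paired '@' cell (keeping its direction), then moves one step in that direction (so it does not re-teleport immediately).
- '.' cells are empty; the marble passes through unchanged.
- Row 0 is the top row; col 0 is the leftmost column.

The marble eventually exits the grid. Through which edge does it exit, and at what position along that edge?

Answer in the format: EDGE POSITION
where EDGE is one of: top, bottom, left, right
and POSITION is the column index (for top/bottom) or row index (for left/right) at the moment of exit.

Step 1: enter (0,6), '.' pass, move down to (1,6)
Step 2: enter (1,6), '.' pass, move down to (2,6)
Step 3: enter (2,6), '.' pass, move down to (3,6)
Step 4: enter (3,6), '.' pass, move down to (4,6)
Step 5: enter (4,6), '.' pass, move down to (5,6)
Step 6: enter (5,6), '.' pass, move down to (6,6)
Step 7: enter (6,6), '.' pass, move down to (7,6)
Step 8: enter (7,6), '.' pass, move down to (8,6)
Step 9: at (8,6) — EXIT via bottom edge, pos 6

Answer: bottom 6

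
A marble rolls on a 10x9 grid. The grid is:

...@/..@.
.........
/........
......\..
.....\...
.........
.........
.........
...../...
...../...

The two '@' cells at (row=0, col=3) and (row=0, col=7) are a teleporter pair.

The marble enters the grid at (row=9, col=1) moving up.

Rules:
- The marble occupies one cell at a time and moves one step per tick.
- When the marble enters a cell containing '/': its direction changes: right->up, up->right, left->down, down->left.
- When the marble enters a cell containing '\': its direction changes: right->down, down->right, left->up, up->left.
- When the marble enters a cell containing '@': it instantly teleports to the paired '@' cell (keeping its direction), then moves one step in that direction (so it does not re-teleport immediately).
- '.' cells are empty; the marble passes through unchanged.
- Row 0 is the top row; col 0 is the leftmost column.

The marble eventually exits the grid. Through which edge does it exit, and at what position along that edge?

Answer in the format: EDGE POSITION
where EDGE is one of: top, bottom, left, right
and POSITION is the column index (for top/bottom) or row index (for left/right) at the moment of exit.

Answer: top 1

Derivation:
Step 1: enter (9,1), '.' pass, move up to (8,1)
Step 2: enter (8,1), '.' pass, move up to (7,1)
Step 3: enter (7,1), '.' pass, move up to (6,1)
Step 4: enter (6,1), '.' pass, move up to (5,1)
Step 5: enter (5,1), '.' pass, move up to (4,1)
Step 6: enter (4,1), '.' pass, move up to (3,1)
Step 7: enter (3,1), '.' pass, move up to (2,1)
Step 8: enter (2,1), '.' pass, move up to (1,1)
Step 9: enter (1,1), '.' pass, move up to (0,1)
Step 10: enter (0,1), '.' pass, move up to (-1,1)
Step 11: at (-1,1) — EXIT via top edge, pos 1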